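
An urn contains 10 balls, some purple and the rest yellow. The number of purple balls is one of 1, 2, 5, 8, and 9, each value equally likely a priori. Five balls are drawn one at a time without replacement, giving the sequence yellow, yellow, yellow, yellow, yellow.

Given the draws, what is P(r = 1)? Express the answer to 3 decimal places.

The likelihood of the observed sequence under each hypothesis: P(data | r = 1) = (9/10)(8/9)(7/8)(6/7)(5/6) = 0.5; P(data | r = 2) = (8/10)(7/9)(6/8)(5/7)(4/6) = 0.22222; P(data | r = 5) = (5/10)(4/9)(3/8)(2/7)(1/6) = 0.0039683; P(data | r = 8) = (2/10)(1/9)(0/8) = 0; P(data | r = 9) = (1/10)(0/9) = 0.
Weighting by the prior gives 1/5 · 0.5 = 0.1, 1/5 · 0.22222 = 0.044444, 1/5 · 0.0039683 = 0.00079365, 1/5 · 0 = 0, 1/5 · 0 = 0; summing to 0.14524.
By Bayes' rule, P(r = 1 | data) = (0.1) / (0.14524) = 0.68852.

0.689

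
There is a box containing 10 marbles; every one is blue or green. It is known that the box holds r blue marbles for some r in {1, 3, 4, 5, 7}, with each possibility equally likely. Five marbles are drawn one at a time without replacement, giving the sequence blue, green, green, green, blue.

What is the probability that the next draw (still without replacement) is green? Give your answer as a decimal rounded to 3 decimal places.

For each hypothesis, P(data | H) works out to: P(data | r = 1) = (1/10)(9/9)(8/8)(7/7)(0/6) = 0; P(data | r = 3) = (3/10)(7/9)(6/8)(5/7)(2/6) = 0.041667; P(data | r = 4) = (4/10)(6/9)(5/8)(4/7)(3/6) = 0.047619; P(data | r = 5) = (5/10)(5/9)(4/8)(3/7)(4/6) = 0.039683; P(data | r = 7) = (7/10)(3/9)(2/8)(1/7)(6/6) = 0.0083333.
The prior-weighted likelihoods are 1/5 · 0 = 0, 1/5 · 0.041667 = 0.0083333, 1/5 · 0.047619 = 0.0095238, 1/5 · 0.039683 = 0.0079365, 1/5 · 0.0083333 = 0.0016667; summing to 0.02746.
Dividing through by the total gives posterior P(r = 1 | data) = 0, P(r = 3 | data) = 0.30347, P(r = 4 | data) = 0.34682, P(r = 5 | data) = 0.28902, P(r = 7 | data) = 0.060694.
So P(green next | data) = Σ P(green next | H) P(H | data) = (4/5)(0.30347) + (3/5)(0.34682) + (2/5)(0.28902) + (0)(0.060694) = 0.56647.

0.566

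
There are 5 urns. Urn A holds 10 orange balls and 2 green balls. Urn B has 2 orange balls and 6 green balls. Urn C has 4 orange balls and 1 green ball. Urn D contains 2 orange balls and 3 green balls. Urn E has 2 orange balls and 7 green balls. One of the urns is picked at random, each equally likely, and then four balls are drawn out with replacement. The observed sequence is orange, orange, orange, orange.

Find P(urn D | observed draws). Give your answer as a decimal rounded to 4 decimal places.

For each hypothesis, P(data | H) works out to: P(data | urn A) = (10/12)(10/12)(10/12)(10/12) = 0.48225; P(data | urn B) = (2/8)(2/8)(2/8)(2/8) = 0.0039062; P(data | urn C) = (4/5)(4/5)(4/5)(4/5) = 0.4096; P(data | urn D) = (2/5)(2/5)(2/5)(2/5) = 0.0256; P(data | urn E) = (2/9)(2/9)(2/9)(2/9) = 0.0024387.
Multiplying each by its prior: 1/5 · 0.48225 = 0.096451, 1/5 · 0.0039062 = 0.00078125, 1/5 · 0.4096 = 0.08192, 1/5 · 0.0256 = 0.00512, 1/5 · 0.0024387 = 0.00048773; these sum to 0.18476.
Therefore the posterior P(urn D | data) = (0.00512) / (0.18476) = 0.027712.

0.0277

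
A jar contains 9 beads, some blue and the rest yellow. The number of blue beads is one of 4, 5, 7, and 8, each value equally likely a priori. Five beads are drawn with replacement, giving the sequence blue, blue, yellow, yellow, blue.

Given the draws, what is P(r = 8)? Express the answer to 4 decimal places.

The likelihood of the observed sequence under each hypothesis: P(data | r = 4) = (4/9)(4/9)(5/9)(5/9)(4/9) = 0.027096; P(data | r = 5) = (5/9)(5/9)(4/9)(4/9)(5/9) = 0.03387; P(data | r = 7) = (7/9)(7/9)(2/9)(2/9)(7/9) = 0.023235; P(data | r = 8) = (8/9)(8/9)(1/9)(1/9)(8/9) = 0.0086708.
The prior-weighted likelihoods are 1/4 · 0.027096 = 0.006774, 1/4 · 0.03387 = 0.0084675, 1/4 · 0.023235 = 0.0058087, 1/4 · 0.0086708 = 0.0021677; these sum to 0.023218.
So P(r = 8 | data) = (0.0021677) / (0.023218) = 0.093363.

0.0934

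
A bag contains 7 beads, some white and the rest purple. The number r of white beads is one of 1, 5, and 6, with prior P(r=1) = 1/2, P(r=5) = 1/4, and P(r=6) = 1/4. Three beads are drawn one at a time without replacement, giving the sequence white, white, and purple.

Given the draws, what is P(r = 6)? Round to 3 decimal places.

0.429

For each hypothesis, P(data | H) works out to: P(data | r = 1) = (1/7)(0/6) = 0; P(data | r = 5) = (5/7)(4/6)(2/5) = 4/21; P(data | r = 6) = (6/7)(5/6)(1/5) = 1/7.
Multiplying each by its prior: 1/2 · 0 = 0, 1/4 · 4/21 = 1/21, 1/4 · 1/7 = 1/28; these sum to 1/12.
So P(r = 6 | data) = (1/28) / (1/12) = 3/7.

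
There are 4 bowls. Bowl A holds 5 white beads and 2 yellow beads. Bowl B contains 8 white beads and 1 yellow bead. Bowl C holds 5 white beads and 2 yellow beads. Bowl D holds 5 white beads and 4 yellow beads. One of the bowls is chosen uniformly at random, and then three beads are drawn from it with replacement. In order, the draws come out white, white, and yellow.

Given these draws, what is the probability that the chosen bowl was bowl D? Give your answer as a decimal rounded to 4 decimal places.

0.2656

Under each hypothesis, the probability of the observed sequence is: P(data | bowl A) = (5/7)(5/7)(2/7) = 0.14577; P(data | bowl B) = (8/9)(8/9)(1/9) = 0.087791; P(data | bowl C) = (5/7)(5/7)(2/7) = 0.14577; P(data | bowl D) = (5/9)(5/9)(4/9) = 0.13717.
The prior-weighted likelihoods are 1/4 · 0.14577 = 0.036443, 1/4 · 0.087791 = 0.021948, 1/4 · 0.14577 = 0.036443, 1/4 · 0.13717 = 0.034294; summing to 0.12913.
Hence P(bowl D | data) = (0.034294) / (0.12913) = 0.26558.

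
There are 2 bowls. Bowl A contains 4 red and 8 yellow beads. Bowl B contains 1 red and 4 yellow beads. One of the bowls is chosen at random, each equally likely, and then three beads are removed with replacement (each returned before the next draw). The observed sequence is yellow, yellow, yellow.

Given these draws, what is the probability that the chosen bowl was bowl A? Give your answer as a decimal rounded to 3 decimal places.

0.367

Compute the likelihood of the observed sequence for each case: P(data | bowl A) = (8/12)(8/12)(8/12) = 0.2963; P(data | bowl B) = (4/5)(4/5)(4/5) = 0.512.
Multiplying each by its prior: 1/2 · 0.2963 = 0.14815, 1/2 · 0.512 = 0.256; these sum to 0.40415.
By Bayes' rule, P(bowl A | data) = (0.14815) / (0.40415) = 0.36657.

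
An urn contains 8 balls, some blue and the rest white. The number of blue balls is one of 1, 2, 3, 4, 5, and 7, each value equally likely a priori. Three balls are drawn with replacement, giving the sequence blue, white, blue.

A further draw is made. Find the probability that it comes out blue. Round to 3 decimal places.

Under each hypothesis, the probability of the observed sequence is: P(data | r = 1) = (1/8)(7/8)(1/8) = 0.013672; P(data | r = 2) = (2/8)(6/8)(2/8) = 0.046875; P(data | r = 3) = (3/8)(5/8)(3/8) = 0.087891; P(data | r = 4) = (4/8)(4/8)(4/8) = 0.125; P(data | r = 5) = (5/8)(3/8)(5/8) = 0.14648; P(data | r = 7) = (7/8)(1/8)(7/8) = 0.095703.
Multiplying each by its prior: 1/6 · 0.013672 = 0.0022786, 1/6 · 0.046875 = 0.0078125, 1/6 · 0.087891 = 0.014648, 1/6 · 0.125 = 0.020833, 1/6 · 0.14648 = 0.024414, 1/6 · 0.095703 = 0.015951; these sum to 0.085938.
Dividing through by the total gives posterior P(r = 1 | data) = 0.026515, P(r = 2 | data) = 0.090909, P(r = 3 | data) = 0.17045, P(r = 4 | data) = 0.24242, P(r = 5 | data) = 0.28409, P(r = 7 | data) = 0.18561.
So P(blue next | data) = Σ P(blue next | H) P(H | data) = (1/8)(0.026515) + (1/4)(0.090909) + (3/8)(0.17045) + (1/2)(0.24242) + (5/8)(0.28409) + (7/8)(0.18561) = 0.55114.

0.551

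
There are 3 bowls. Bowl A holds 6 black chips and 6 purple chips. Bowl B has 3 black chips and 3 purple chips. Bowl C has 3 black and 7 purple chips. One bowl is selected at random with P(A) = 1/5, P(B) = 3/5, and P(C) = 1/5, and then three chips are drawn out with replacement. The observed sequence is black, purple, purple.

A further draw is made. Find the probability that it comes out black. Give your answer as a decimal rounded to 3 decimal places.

0.455

Under each hypothesis, the probability of the observed sequence is: P(data | bowl A) = (6/12)(6/12)(6/12) = 0.125; P(data | bowl B) = (3/6)(3/6)(3/6) = 0.125; P(data | bowl C) = (3/10)(7/10)(7/10) = 0.147.
Multiplying each by its prior: 1/5 · 0.125 = 0.025, 3/5 · 0.125 = 0.075, 1/5 · 0.147 = 0.0294; with total 0.1294.
Normalising, the posterior is P(bowl A | data) = 0.1932, P(bowl B | data) = 0.5796, P(bowl C | data) = 0.2272.
So P(black next | data) = Σ P(black next | H) P(H | data) = (1/2)(0.1932) + (1/2)(0.5796) + (3/10)(0.2272) = 0.45456.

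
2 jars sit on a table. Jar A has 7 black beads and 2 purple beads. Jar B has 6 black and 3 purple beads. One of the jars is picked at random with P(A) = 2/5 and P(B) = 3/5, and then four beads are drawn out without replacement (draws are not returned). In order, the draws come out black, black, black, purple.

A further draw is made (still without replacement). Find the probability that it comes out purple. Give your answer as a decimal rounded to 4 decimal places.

The likelihood of the observed sequence under each hypothesis: P(data | jar A) = (7/9)(6/8)(5/7)(2/6) = 5/36; P(data | jar B) = (6/9)(5/8)(4/7)(3/6) = 5/42.
Weighting by the prior gives 2/5 · 5/36 = 1/18, 3/5 · 5/42 = 1/14; these sum to 8/63.
Normalising, the posterior is P(jar A | data) = 7/16, P(jar B | data) = 9/16.
Averaging over the posterior, P(purple next | data) = (1/5)(7/16) + (2/5)(9/16) = 5/16.

0.3125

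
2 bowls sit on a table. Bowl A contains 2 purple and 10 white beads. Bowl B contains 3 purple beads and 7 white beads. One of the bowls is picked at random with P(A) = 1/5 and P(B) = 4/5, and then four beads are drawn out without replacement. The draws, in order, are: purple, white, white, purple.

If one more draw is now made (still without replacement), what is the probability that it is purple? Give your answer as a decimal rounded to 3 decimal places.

0.155

Under each hypothesis, the probability of the observed sequence is: P(data | bowl A) = (2/12)(10/11)(9/10)(1/9) = 0.015152; P(data | bowl B) = (3/10)(7/9)(6/8)(2/7) = 0.05.
Weighting by the prior gives 1/5 · 0.015152 = 0.0030303, 4/5 · 0.05 = 0.04; with total 0.04303.
Dividing through by the total gives posterior P(bowl A | data) = 0.070423, P(bowl B | data) = 0.92958.
So P(purple next | data) = Σ P(purple next | H) P(H | data) = (0)(0.070423) + (1/6)(0.92958) = 0.15493.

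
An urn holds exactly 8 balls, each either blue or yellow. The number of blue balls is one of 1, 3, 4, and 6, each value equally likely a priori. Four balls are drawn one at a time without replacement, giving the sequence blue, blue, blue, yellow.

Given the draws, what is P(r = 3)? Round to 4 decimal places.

The likelihood of the observed sequence under each hypothesis: P(data | r = 1) = (1/8)(0/7) = 0; P(data | r = 3) = (3/8)(2/7)(1/6)(5/5) = 0.017857; P(data | r = 4) = (4/8)(3/7)(2/6)(4/5) = 0.057143; P(data | r = 6) = (6/8)(5/7)(4/6)(2/5) = 0.14286.
The prior-weighted likelihoods are 1/4 · 0 = 0, 1/4 · 0.017857 = 0.0044643, 1/4 · 0.057143 = 0.014286, 1/4 · 0.14286 = 0.035714; with total 0.054464.
Hence P(r = 3 | data) = (0.0044643) / (0.054464) = 0.081967.

0.0820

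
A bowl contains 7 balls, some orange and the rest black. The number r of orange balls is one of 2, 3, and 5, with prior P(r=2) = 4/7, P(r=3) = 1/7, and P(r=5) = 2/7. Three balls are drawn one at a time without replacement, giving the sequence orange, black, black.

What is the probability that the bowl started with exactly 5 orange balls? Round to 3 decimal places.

Compute the likelihood of the observed sequence for each case: P(data | r = 2) = (2/7)(5/6)(4/5) = 4/21; P(data | r = 3) = (3/7)(4/6)(3/5) = 6/35; P(data | r = 5) = (5/7)(2/6)(1/5) = 1/21.
Weighting by the prior gives 4/7 · 4/21 = 16/147, 1/7 · 6/35 = 6/245, 2/7 · 1/21 = 2/147; these sum to 36/245.
Hence P(r = 5 | data) = (2/147) / (36/245) = 5/54.

0.093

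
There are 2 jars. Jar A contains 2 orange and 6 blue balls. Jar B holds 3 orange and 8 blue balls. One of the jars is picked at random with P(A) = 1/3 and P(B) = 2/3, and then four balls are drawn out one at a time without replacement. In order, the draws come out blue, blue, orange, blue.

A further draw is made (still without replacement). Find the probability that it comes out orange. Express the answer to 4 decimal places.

0.2729

The likelihood of the observed sequence under each hypothesis: P(data | jar A) = (6/8)(5/7)(2/6)(4/5) = 1/7; P(data | jar B) = (8/11)(7/10)(3/9)(6/8) = 7/55.
Multiplying each by its prior: 1/3 · 1/7 = 1/21, 2/3 · 7/55 = 14/165; these sum to 51/385.
The posterior is then P(jar A | data) = 55/153, P(jar B | data) = 98/153.
Averaging over the posterior, P(orange next | data) = (1/4)(55/153) + (2/7)(98/153) = 167/612.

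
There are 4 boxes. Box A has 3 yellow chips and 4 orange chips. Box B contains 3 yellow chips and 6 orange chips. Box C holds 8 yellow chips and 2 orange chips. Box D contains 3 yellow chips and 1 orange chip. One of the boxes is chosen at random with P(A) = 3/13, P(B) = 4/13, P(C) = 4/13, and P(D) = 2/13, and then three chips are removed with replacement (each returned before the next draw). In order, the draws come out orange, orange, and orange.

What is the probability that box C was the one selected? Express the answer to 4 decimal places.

The likelihood of the observed sequence under each hypothesis: P(data | box A) = (4/7)(4/7)(4/7) = 0.18659; P(data | box B) = (6/9)(6/9)(6/9) = 0.2963; P(data | box C) = (2/10)(2/10)(2/10) = 0.008; P(data | box D) = (1/4)(1/4)(1/4) = 0.015625.
The prior-weighted likelihoods are 3/13 · 0.18659 = 0.043059, 4/13 · 0.2963 = 0.091168, 4/13 · 0.008 = 0.0024615, 2/13 · 0.015625 = 0.0024038; summing to 0.13909.
Hence P(box C | data) = (0.0024615) / (0.13909) = 0.017697.

0.0177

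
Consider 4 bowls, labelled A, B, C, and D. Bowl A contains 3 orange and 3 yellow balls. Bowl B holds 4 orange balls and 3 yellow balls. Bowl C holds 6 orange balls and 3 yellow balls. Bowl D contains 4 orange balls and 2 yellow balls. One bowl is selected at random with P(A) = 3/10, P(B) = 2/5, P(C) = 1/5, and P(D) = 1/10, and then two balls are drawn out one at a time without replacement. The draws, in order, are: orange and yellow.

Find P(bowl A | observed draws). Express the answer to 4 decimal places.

0.3203

The likelihood of the observed sequence under each hypothesis: P(data | bowl A) = (3/6)(3/5) = 3/10; P(data | bowl B) = (4/7)(3/6) = 2/7; P(data | bowl C) = (6/9)(3/8) = 1/4; P(data | bowl D) = (4/6)(2/5) = 4/15.
The prior-weighted likelihoods are 3/10 · 3/10 = 9/100, 2/5 · 2/7 = 4/35, 1/5 · 1/4 = 1/20, 1/10 · 4/15 = 2/75; these sum to 59/210.
By Bayes' rule, P(bowl A | data) = (9/100) / (59/210) = 189/590.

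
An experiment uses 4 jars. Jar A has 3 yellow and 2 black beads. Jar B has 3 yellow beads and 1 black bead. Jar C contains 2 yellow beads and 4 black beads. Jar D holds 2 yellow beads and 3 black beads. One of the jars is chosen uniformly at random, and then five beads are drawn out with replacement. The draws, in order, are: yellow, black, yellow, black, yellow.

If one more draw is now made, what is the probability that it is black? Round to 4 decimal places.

Compute the likelihood of the observed sequence for each case: P(data | jar A) = (3/5)(2/5)(3/5)(2/5)(3/5) = 0.03456; P(data | jar B) = (3/4)(1/4)(3/4)(1/4)(3/4) = 0.026367; P(data | jar C) = (2/6)(4/6)(2/6)(4/6)(2/6) = 0.016461; P(data | jar D) = (2/5)(3/5)(2/5)(3/5)(2/5) = 0.02304.
Multiplying each by its prior: 1/4 · 0.03456 = 0.00864, 1/4 · 0.026367 = 0.0065918, 1/4 · 0.016461 = 0.0041152, 1/4 · 0.02304 = 0.00576; summing to 0.025107.
The posterior is then P(jar A | data) = 0.34413, P(jar B | data) = 0.26255, P(jar C | data) = 0.16391, P(jar D | data) = 0.22942.
Averaging over the posterior, P(black next | data) = (2/5)(0.34413) + (1/4)(0.26255) + (2/3)(0.16391) + (3/5)(0.22942) = 0.45021.

0.4502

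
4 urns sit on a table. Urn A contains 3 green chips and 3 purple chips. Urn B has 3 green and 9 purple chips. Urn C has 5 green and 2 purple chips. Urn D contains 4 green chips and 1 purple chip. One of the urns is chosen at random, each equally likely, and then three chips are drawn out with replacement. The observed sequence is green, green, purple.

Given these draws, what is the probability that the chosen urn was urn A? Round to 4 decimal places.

The likelihood of the observed sequence under each hypothesis: P(data | urn A) = (3/6)(3/6)(3/6) = 0.125; P(data | urn B) = (3/12)(3/12)(9/12) = 0.046875; P(data | urn C) = (5/7)(5/7)(2/7) = 0.14577; P(data | urn D) = (4/5)(4/5)(1/5) = 0.128.
Multiplying each by its prior: 1/4 · 0.125 = 0.03125, 1/4 · 0.046875 = 0.011719, 1/4 · 0.14577 = 0.036443, 1/4 · 0.128 = 0.032; summing to 0.11141.
Hence P(urn A | data) = (0.03125) / (0.11141) = 0.28049.

0.2805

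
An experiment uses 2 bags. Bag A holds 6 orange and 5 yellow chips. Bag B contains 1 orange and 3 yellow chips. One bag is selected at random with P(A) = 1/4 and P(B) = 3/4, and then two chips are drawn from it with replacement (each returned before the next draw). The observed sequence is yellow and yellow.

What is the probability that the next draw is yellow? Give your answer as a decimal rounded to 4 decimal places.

The likelihood of the observed sequence under each hypothesis: P(data | bag A) = (5/11)(5/11) = 0.20661; P(data | bag B) = (3/4)(3/4) = 0.5625.
Multiplying each by its prior: 1/4 · 0.20661 = 0.051653, 3/4 · 0.5625 = 0.42188; summing to 0.47353.
The posterior is then P(bag A | data) = 0.10908, P(bag B | data) = 0.89092.
Averaging over the posterior, P(yellow next | data) = (5/11)(0.10908) + (3/4)(0.89092) = 0.71777.

0.7178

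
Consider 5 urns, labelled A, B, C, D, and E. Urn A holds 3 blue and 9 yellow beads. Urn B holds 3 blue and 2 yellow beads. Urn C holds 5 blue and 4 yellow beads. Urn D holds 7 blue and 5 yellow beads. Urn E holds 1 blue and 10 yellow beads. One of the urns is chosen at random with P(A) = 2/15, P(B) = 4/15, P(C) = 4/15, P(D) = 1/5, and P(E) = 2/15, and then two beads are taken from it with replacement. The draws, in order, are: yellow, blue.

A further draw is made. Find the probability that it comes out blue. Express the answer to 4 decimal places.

0.5156

For each hypothesis, P(data | H) works out to: P(data | urn A) = (9/12)(3/12) = 0.1875; P(data | urn B) = (2/5)(3/5) = 0.24; P(data | urn C) = (4/9)(5/9) = 0.24691; P(data | urn D) = (5/12)(7/12) = 0.24306; P(data | urn E) = (10/11)(1/11) = 0.082645.
Weighting by the prior gives 2/15 · 0.1875 = 0.025, 4/15 · 0.24 = 0.064, 4/15 · 0.24691 = 0.065844, 1/5 · 0.24306 = 0.048611, 2/15 · 0.082645 = 0.011019; summing to 0.21447.
Dividing through by the total gives posterior P(urn A | data) = 0.11656, P(urn B | data) = 0.2984, P(urn C | data) = 0.307, P(urn D | data) = 0.22665, P(urn E | data) = 0.051378.
The predictive probability is P(blue next | data) = (1/4)(0.11656) + (3/5)(0.2984) + (5/9)(0.307) + (7/12)(0.22665) + (1/11)(0.051378) = 0.51562.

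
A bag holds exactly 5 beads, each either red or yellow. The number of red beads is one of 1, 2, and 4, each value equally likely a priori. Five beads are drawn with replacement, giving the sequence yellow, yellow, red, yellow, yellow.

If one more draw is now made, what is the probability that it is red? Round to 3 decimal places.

0.282

For each hypothesis, P(data | H) works out to: P(data | r = 1) = (4/5)(4/5)(1/5)(4/5)(4/5) = 0.08192; P(data | r = 2) = (3/5)(3/5)(2/5)(3/5)(3/5) = 0.05184; P(data | r = 4) = (1/5)(1/5)(4/5)(1/5)(1/5) = 0.00128.
The prior-weighted likelihoods are 1/3 · 0.08192 = 0.027307, 1/3 · 0.05184 = 0.01728, 1/3 · 0.00128 = 0.00042667; with total 0.045013.
Dividing through by the total gives posterior P(r = 1 | data) = 0.60664, P(r = 2 | data) = 0.38389, P(r = 4 | data) = 0.0094787.
So P(red next | data) = Σ P(red next | H) P(H | data) = (1/5)(0.60664) + (2/5)(0.38389) + (4/5)(0.0094787) = 0.28246.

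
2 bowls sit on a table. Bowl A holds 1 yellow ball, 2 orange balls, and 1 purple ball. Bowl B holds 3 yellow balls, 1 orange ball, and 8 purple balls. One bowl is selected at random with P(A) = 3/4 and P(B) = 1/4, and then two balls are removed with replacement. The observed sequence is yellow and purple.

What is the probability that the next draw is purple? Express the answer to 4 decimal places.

0.4461

For each hypothesis, P(data | H) works out to: P(data | bowl A) = (1/4)(1/4) = 1/16; P(data | bowl B) = (3/12)(8/12) = 1/6.
Multiplying each by its prior: 3/4 · 1/16 = 3/64, 1/4 · 1/6 = 1/24; summing to 17/192.
Normalising, the posterior is P(bowl A | data) = 9/17, P(bowl B | data) = 8/17.
So P(purple next | data) = Σ P(purple next | H) P(H | data) = (1/4)(9/17) + (2/3)(8/17) = 91/204.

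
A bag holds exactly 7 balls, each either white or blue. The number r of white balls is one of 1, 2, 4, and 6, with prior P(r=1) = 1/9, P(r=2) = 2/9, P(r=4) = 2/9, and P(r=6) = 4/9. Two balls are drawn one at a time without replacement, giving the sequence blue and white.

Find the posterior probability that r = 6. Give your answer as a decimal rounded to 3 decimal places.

Under each hypothesis, the probability of the observed sequence is: P(data | r = 1) = (6/7)(1/6) = 1/7; P(data | r = 2) = (5/7)(2/6) = 5/21; P(data | r = 4) = (3/7)(4/6) = 2/7; P(data | r = 6) = (1/7)(6/6) = 1/7.
The prior-weighted likelihoods are 1/9 · 1/7 = 1/63, 2/9 · 5/21 = 10/189, 2/9 · 2/7 = 4/63, 4/9 · 1/7 = 4/63; with total 37/189.
Hence P(r = 6 | data) = (4/63) / (37/189) = 12/37.

0.324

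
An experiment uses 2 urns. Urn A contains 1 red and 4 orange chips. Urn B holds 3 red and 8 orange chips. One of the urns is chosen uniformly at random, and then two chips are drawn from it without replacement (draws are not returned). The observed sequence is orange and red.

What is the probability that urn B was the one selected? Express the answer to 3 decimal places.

For each hypothesis, P(data | H) works out to: P(data | urn A) = (4/5)(1/4) = 1/5; P(data | urn B) = (8/11)(3/10) = 12/55.
Multiplying each by its prior: 1/2 · 1/5 = 1/10, 1/2 · 12/55 = 6/55; with total 23/110.
So P(urn B | data) = (6/55) / (23/110) = 12/23.

0.522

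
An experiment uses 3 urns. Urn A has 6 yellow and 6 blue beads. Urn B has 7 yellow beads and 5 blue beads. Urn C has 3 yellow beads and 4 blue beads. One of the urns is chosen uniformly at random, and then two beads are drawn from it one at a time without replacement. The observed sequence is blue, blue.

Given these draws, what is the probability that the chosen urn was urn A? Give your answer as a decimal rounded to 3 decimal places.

0.342

The likelihood of the observed sequence under each hypothesis: P(data | urn A) = (6/12)(5/11) = 0.22727; P(data | urn B) = (5/12)(4/11) = 0.15152; P(data | urn C) = (4/7)(3/6) = 0.28571.
The prior-weighted likelihoods are 1/3 · 0.22727 = 0.075758, 1/3 · 0.15152 = 0.050505, 1/3 · 0.28571 = 0.095238; with total 0.2215.
Hence P(urn A | data) = (0.075758) / (0.2215) = 0.34202.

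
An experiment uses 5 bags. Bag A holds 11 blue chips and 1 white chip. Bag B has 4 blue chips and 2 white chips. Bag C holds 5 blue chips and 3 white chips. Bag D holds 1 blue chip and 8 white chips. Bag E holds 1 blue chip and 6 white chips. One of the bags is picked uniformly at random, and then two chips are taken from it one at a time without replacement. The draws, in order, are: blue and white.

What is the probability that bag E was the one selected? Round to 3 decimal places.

0.164

Compute the likelihood of the observed sequence for each case: P(data | bag A) = (11/12)(1/11) = 0.083333; P(data | bag B) = (4/6)(2/5) = 0.26667; P(data | bag C) = (5/8)(3/7) = 0.26786; P(data | bag D) = (1/9)(8/8) = 0.11111; P(data | bag E) = (1/7)(6/6) = 0.14286.
Weighting by the prior gives 1/5 · 0.083333 = 0.016667, 1/5 · 0.26667 = 0.053333, 1/5 · 0.26786 = 0.053571, 1/5 · 0.11111 = 0.022222, 1/5 · 0.14286 = 0.028571; summing to 0.17437.
Hence P(bag E | data) = (0.028571) / (0.17437) = 0.16386.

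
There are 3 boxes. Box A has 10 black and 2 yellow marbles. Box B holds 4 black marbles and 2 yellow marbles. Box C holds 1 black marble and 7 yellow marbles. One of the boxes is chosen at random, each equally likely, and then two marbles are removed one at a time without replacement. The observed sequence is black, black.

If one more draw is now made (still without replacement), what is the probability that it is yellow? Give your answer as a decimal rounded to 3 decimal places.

0.311

For each hypothesis, P(data | H) works out to: P(data | box A) = (10/12)(9/11) = 15/22; P(data | box B) = (4/6)(3/5) = 2/5; P(data | box C) = (1/8)(0/7) = 0.
Weighting by the prior gives 1/3 · 15/22 = 5/22, 1/3 · 2/5 = 2/15, 1/3 · 0 = 0; with total 119/330.
Dividing through by the total gives posterior P(box A | data) = 75/119, P(box B | data) = 44/119, P(box C | data) = 0.
Averaging over the posterior, P(yellow next | data) = (1/5)(75/119) + (1/2)(44/119) = 37/119.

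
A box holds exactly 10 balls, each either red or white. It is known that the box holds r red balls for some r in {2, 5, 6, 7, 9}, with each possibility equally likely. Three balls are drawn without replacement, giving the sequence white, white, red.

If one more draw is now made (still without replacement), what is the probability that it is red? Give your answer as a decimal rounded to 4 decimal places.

Under each hypothesis, the probability of the observed sequence is: P(data | r = 2) = (8/10)(7/9)(2/8) = 0.15556; P(data | r = 5) = (5/10)(4/9)(5/8) = 0.13889; P(data | r = 6) = (4/10)(3/9)(6/8) = 0.1; P(data | r = 7) = (3/10)(2/9)(7/8) = 0.058333; P(data | r = 9) = (1/10)(0/9) = 0.
Multiplying each by its prior: 1/5 · 0.15556 = 0.031111, 1/5 · 0.13889 = 0.027778, 1/5 · 0.1 = 0.02, 1/5 · 0.058333 = 0.011667, 1/5 · 0 = 0; these sum to 0.090556.
Normalising, the posterior is P(r = 2 | data) = 0.34356, P(r = 5 | data) = 0.30675, P(r = 6 | data) = 0.22086, P(r = 7 | data) = 0.12883, P(r = 9 | data) = 0.
The predictive probability is P(red next | data) = (1/7)(0.34356) + (4/7)(0.30675) + (5/7)(0.22086) + (6/7)(0.12883) = 0.49255.

0.4926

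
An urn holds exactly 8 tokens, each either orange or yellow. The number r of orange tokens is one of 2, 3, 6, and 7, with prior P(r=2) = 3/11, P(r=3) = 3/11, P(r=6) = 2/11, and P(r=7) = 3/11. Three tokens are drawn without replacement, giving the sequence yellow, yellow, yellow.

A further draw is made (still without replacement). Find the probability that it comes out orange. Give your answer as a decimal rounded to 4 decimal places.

For each hypothesis, P(data | H) works out to: P(data | r = 2) = (6/8)(5/7)(4/6) = 5/14; P(data | r = 3) = (5/8)(4/7)(3/6) = 5/28; P(data | r = 6) = (2/8)(1/7)(0/6) = 0; P(data | r = 7) = (1/8)(0/7) = 0.
Weighting by the prior gives 3/11 · 5/14 = 15/154, 3/11 · 5/28 = 15/308, 2/11 · 0 = 0, 3/11 · 0 = 0; with total 45/308.
Normalising, the posterior is P(r = 2 | data) = 2/3, P(r = 3 | data) = 1/3, P(r = 6 | data) = 0, P(r = 7 | data) = 0.
Averaging over the posterior, P(orange next | data) = (2/5)(2/3) + (3/5)(1/3) = 7/15.

0.4667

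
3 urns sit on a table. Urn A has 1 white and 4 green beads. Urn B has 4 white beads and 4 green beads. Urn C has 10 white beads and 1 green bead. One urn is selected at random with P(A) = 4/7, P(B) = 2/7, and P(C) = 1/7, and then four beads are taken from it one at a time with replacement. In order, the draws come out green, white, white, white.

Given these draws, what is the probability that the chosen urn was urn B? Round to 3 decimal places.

0.571

For each hypothesis, P(data | H) works out to: P(data | urn A) = (4/5)(1/5)(1/5)(1/5) = 0.0064; P(data | urn B) = (4/8)(4/8)(4/8)(4/8) = 0.0625; P(data | urn C) = (1/11)(10/11)(10/11)(10/11) = 0.068301.
Multiplying each by its prior: 4/7 · 0.0064 = 0.0036571, 2/7 · 0.0625 = 0.017857, 1/7 · 0.068301 = 0.0097573; these sum to 0.031272.
So P(urn B | data) = (0.017857) / (0.031272) = 0.57103.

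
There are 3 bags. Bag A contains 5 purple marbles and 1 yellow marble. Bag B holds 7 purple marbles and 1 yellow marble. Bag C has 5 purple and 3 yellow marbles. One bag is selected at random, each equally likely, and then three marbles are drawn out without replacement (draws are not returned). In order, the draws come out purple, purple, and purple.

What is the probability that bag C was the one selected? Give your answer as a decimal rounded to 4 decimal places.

Under each hypothesis, the probability of the observed sequence is: P(data | bag A) = (5/6)(4/5)(3/4) = 1/2; P(data | bag B) = (7/8)(6/7)(5/6) = 5/8; P(data | bag C) = (5/8)(4/7)(3/6) = 5/28.
The prior-weighted likelihoods are 1/3 · 1/2 = 1/6, 1/3 · 5/8 = 5/24, 1/3 · 5/28 = 5/84; these sum to 73/168.
Hence P(bag C | data) = (5/84) / (73/168) = 10/73.

0.1370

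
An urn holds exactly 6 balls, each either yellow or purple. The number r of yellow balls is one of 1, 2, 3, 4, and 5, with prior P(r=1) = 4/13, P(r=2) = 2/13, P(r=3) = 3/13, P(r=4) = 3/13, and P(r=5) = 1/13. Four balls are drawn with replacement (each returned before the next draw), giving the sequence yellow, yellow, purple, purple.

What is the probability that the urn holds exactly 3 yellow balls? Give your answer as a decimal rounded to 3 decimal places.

0.353

For each hypothesis, P(data | H) works out to: P(data | r = 1) = (1/6)(1/6)(5/6)(5/6) = 0.01929; P(data | r = 2) = (2/6)(2/6)(4/6)(4/6) = 0.049383; P(data | r = 3) = (3/6)(3/6)(3/6)(3/6) = 0.0625; P(data | r = 4) = (4/6)(4/6)(2/6)(2/6) = 0.049383; P(data | r = 5) = (5/6)(5/6)(1/6)(1/6) = 0.01929.
Weighting by the prior gives 4/13 · 0.01929 = 0.0059354, 2/13 · 0.049383 = 0.0075973, 3/13 · 0.0625 = 0.014423, 3/13 · 0.049383 = 0.011396, 1/13 · 0.01929 = 0.0014839; with total 0.040836.
Therefore the posterior P(r = 3 | data) = (0.014423) / (0.040836) = 0.3532.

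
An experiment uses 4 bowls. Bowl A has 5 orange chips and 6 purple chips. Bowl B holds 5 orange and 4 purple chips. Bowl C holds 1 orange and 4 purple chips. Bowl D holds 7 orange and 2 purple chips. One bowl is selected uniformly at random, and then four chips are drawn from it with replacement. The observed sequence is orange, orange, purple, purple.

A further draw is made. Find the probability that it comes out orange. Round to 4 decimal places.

0.5068

Compute the likelihood of the observed sequence for each case: P(data | bowl A) = (5/11)(5/11)(6/11)(6/11) = 0.061471; P(data | bowl B) = (5/9)(5/9)(4/9)(4/9) = 0.060966; P(data | bowl C) = (1/5)(1/5)(4/5)(4/5) = 0.0256; P(data | bowl D) = (7/9)(7/9)(2/9)(2/9) = 0.029873.
Multiplying each by its prior: 1/4 · 0.061471 = 0.015368, 1/4 · 0.060966 = 0.015242, 1/4 · 0.0256 = 0.0064, 1/4 · 0.029873 = 0.0074684; these sum to 0.044478.
Dividing through by the total gives posterior P(bowl A | data) = 0.34552, P(bowl B | data) = 0.34268, P(bowl C | data) = 0.14389, P(bowl D | data) = 0.16791.
Averaging over the posterior, P(orange next | data) = (5/11)(0.34552) + (5/9)(0.34268) + (1/5)(0.14389) + (7/9)(0.16791) = 0.50681.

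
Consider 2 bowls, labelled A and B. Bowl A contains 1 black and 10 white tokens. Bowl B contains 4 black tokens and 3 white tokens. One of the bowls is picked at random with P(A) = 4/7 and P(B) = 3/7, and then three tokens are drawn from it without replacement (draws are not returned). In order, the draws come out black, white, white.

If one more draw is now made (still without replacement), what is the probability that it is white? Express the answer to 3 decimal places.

0.636

Under each hypothesis, the probability of the observed sequence is: P(data | bowl A) = (1/11)(10/10)(9/9) = 0.090909; P(data | bowl B) = (4/7)(3/6)(2/5) = 0.11429.
The prior-weighted likelihoods are 4/7 · 0.090909 = 0.051948, 3/7 · 0.11429 = 0.04898; with total 0.10093.
The posterior is then P(bowl A | data) = 0.51471, P(bowl B | data) = 0.48529.
Averaging over the posterior, P(white next | data) = (1)(0.51471) + (1/4)(0.48529) = 0.63603.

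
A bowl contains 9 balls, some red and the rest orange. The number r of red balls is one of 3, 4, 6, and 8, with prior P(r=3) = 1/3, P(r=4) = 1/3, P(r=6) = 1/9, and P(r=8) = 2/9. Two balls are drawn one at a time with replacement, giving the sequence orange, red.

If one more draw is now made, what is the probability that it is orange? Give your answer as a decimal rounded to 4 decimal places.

For each hypothesis, P(data | H) works out to: P(data | r = 3) = (6/9)(3/9) = 2/9; P(data | r = 4) = (5/9)(4/9) = 20/81; P(data | r = 6) = (3/9)(6/9) = 2/9; P(data | r = 8) = (1/9)(8/9) = 8/81.
Multiplying each by its prior: 1/3 · 2/9 = 2/27, 1/3 · 20/81 = 20/243, 1/9 · 2/9 = 2/81, 2/9 · 8/81 = 16/729; with total 148/729.
The posterior is then P(r = 3 | data) = 27/74, P(r = 4 | data) = 15/37, P(r = 6 | data) = 9/74, P(r = 8 | data) = 4/37.
So P(orange next | data) = Σ P(orange next | H) P(H | data) = (2/3)(27/74) + (5/9)(15/37) + (1/3)(9/74) + (1/9)(4/37) = 347/666.

0.5210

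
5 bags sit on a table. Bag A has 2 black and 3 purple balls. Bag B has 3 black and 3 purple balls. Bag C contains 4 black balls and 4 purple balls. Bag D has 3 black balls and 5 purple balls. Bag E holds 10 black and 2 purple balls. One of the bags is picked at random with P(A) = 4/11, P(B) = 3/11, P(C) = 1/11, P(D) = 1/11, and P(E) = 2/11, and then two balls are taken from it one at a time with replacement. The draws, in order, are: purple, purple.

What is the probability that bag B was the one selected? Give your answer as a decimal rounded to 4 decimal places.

Under each hypothesis, the probability of the observed sequence is: P(data | bag A) = (3/5)(3/5) = 0.36; P(data | bag B) = (3/6)(3/6) = 0.25; P(data | bag C) = (4/8)(4/8) = 0.25; P(data | bag D) = (5/8)(5/8) = 0.39062; P(data | bag E) = (2/12)(2/12) = 0.027778.
Multiplying each by its prior: 4/11 · 0.36 = 0.13091, 3/11 · 0.25 = 0.068182, 1/11 · 0.25 = 0.022727, 1/11 · 0.39062 = 0.035511, 2/11 · 0.027778 = 0.0050505; with total 0.26238.
Therefore the posterior P(bag B | data) = (0.068182) / (0.26238) = 0.25986.

0.2599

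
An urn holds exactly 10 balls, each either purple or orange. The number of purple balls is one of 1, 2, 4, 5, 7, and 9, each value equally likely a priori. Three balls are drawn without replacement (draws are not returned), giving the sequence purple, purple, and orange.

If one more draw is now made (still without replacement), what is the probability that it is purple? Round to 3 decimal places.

Under each hypothesis, the probability of the observed sequence is: P(data | r = 1) = (1/10)(0/9) = 0; P(data | r = 2) = (2/10)(1/9)(8/8) = 0.022222; P(data | r = 4) = (4/10)(3/9)(6/8) = 0.1; P(data | r = 5) = (5/10)(4/9)(5/8) = 0.13889; P(data | r = 7) = (7/10)(6/9)(3/8) = 0.175; P(data | r = 9) = (9/10)(8/9)(1/8) = 0.1.
The prior-weighted likelihoods are 1/6 · 0 = 0, 1/6 · 0.022222 = 0.0037037, 1/6 · 0.1 = 0.016667, 1/6 · 0.13889 = 0.023148, 1/6 · 0.175 = 0.029167, 1/6 · 0.1 = 0.016667; summing to 0.089352.
Dividing through by the total gives posterior P(r = 1 | data) = 0, P(r = 2 | data) = 0.041451, P(r = 4 | data) = 0.18653, P(r = 5 | data) = 0.25907, P(r = 7 | data) = 0.32642, P(r = 9 | data) = 0.18653.
So P(purple next | data) = Σ P(purple next | H) P(H | data) = (0)(0.041451) + (2/7)(0.18653) + (3/7)(0.25907) + (5/7)(0.32642) + (1)(0.18653) = 0.58401.

0.584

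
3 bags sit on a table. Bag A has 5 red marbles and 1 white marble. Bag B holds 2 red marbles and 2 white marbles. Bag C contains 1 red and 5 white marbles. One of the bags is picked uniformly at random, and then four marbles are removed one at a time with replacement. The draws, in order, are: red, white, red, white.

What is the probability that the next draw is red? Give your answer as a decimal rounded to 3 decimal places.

For each hypothesis, P(data | H) works out to: P(data | bag A) = (5/6)(1/6)(5/6)(1/6) = 0.01929; P(data | bag B) = (2/4)(2/4)(2/4)(2/4) = 0.0625; P(data | bag C) = (1/6)(5/6)(1/6)(5/6) = 0.01929.
Weighting by the prior gives 1/3 · 0.01929 = 0.00643, 1/3 · 0.0625 = 0.020833, 1/3 · 0.01929 = 0.00643; with total 0.033693.
The posterior is then P(bag A | data) = 0.19084, P(bag B | data) = 0.61832, P(bag C | data) = 0.19084.
Averaging over the posterior, P(red next | data) = (5/6)(0.19084) + (1/2)(0.61832) + (1/6)(0.19084) = 0.5.

0.500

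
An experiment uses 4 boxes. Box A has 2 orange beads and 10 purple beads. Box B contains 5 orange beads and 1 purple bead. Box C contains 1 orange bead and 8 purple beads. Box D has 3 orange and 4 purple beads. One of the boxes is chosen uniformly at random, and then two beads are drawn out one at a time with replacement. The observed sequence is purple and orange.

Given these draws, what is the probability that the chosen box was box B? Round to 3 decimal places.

For each hypothesis, P(data | H) works out to: P(data | box A) = (10/12)(2/12) = 0.13889; P(data | box B) = (1/6)(5/6) = 0.13889; P(data | box C) = (8/9)(1/9) = 0.098765; P(data | box D) = (4/7)(3/7) = 0.2449.
Weighting by the prior gives 1/4 · 0.13889 = 0.034722, 1/4 · 0.13889 = 0.034722, 1/4 · 0.098765 = 0.024691, 1/4 · 0.2449 = 0.061224; these sum to 0.15536.
So P(box B | data) = (0.034722) / (0.15536) = 0.22349.

0.223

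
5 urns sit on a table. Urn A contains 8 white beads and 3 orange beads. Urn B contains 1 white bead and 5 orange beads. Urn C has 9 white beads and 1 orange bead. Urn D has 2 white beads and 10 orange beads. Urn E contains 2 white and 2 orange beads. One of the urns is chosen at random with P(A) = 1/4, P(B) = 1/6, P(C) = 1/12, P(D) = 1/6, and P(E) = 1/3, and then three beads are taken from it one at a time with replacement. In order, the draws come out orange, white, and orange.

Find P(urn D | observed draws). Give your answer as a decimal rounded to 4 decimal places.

0.2041

For each hypothesis, P(data | H) works out to: P(data | urn A) = (3/11)(8/11)(3/11) = 0.054095; P(data | urn B) = (5/6)(1/6)(5/6) = 0.11574; P(data | urn C) = (1/10)(9/10)(1/10) = 0.009; P(data | urn D) = (10/12)(2/12)(10/12) = 0.11574; P(data | urn E) = (2/4)(2/4)(2/4) = 0.125.
Weighting by the prior gives 1/4 · 0.054095 = 0.013524, 1/6 · 0.11574 = 0.01929, 1/12 · 0.009 = 0.00075, 1/6 · 0.11574 = 0.01929, 1/3 · 0.125 = 0.041667; with total 0.094521.
Therefore the posterior P(urn D | data) = (0.01929) / (0.094521) = 0.20408.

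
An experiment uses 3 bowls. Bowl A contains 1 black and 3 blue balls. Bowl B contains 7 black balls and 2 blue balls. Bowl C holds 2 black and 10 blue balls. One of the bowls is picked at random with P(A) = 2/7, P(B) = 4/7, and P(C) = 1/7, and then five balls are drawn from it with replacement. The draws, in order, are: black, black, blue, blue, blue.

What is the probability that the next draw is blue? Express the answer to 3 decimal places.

For each hypothesis, P(data | H) works out to: P(data | bowl A) = (1/4)(1/4)(3/4)(3/4)(3/4) = 0.026367; P(data | bowl B) = (7/9)(7/9)(2/9)(2/9)(2/9) = 0.0066386; P(data | bowl C) = (2/12)(2/12)(10/12)(10/12)(10/12) = 0.016075.
Weighting by the prior gives 2/7 · 0.026367 = 0.0075335, 4/7 · 0.0066386 = 0.0037935, 1/7 · 0.016075 = 0.0022964; with total 0.013623.
The posterior is then P(bowl A | data) = 0.55298, P(bowl B | data) = 0.27845, P(bowl C | data) = 0.16857.
The predictive probability is P(blue next | data) = (3/4)(0.55298) + (2/9)(0.27845) + (5/6)(0.16857) = 0.61709.

0.617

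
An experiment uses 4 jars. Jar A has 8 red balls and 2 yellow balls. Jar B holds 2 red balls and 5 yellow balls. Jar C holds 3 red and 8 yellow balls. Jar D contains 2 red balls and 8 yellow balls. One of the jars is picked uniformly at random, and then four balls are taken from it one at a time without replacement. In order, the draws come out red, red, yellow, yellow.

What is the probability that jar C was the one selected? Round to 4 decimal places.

0.3155

Compute the likelihood of the observed sequence for each case: P(data | jar A) = (8/10)(7/9)(2/8)(1/7) = 0.022222; P(data | jar B) = (2/7)(1/6)(5/5)(4/4) = 0.047619; P(data | jar C) = (3/11)(2/10)(8/9)(7/8) = 0.042424; P(data | jar D) = (2/10)(1/9)(8/8)(7/7) = 0.022222.
Weighting by the prior gives 1/4 · 0.022222 = 0.0055556, 1/4 · 0.047619 = 0.011905, 1/4 · 0.042424 = 0.010606, 1/4 · 0.022222 = 0.0055556; summing to 0.033622.
Hence P(jar C | data) = (0.010606) / (0.033622) = 0.31545.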